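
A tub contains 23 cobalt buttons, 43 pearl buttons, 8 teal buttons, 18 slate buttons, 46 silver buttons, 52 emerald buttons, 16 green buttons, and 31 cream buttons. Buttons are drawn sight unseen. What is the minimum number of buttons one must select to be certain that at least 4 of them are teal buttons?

In the worst case for collecting teal buttons, every non-teal button comes out first.
There are 23 + 43 + 18 + 46 + 52 + 16 + 31 = 229 non-teal buttons altogether.
After those, each further button must be teal, so 229 + 4 = 233 draws guarantee 4 teal buttons.

233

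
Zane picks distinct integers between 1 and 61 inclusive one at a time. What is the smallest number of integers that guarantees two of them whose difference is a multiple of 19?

20

Integers whose pairwise differences are multiples of 19 are exactly those sharing a remainder mod 19. Pigeonhole: the 19 residue classes mod 19 are the pigeonholes.
With 19 integers one could put 1 in each residue class and have no class reach 2.
The 20th integer pushes some class to 2, so 19·1 + 1 = 20.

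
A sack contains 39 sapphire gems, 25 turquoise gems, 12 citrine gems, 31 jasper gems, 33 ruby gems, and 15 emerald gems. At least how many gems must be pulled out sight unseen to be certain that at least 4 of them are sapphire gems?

In the worst case for collecting sapphire gems, every non-sapphire gem comes out first.
There are 25 + 12 + 31 + 33 + 15 = 116 non-sapphire gems altogether.
After those, each further gem must be sapphire, so 116 + 4 = 120 draws guarantee 4 sapphire gems.

120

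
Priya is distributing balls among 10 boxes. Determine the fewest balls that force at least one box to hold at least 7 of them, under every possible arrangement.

With 60 balls one could put exactly 6 in each of the 10 boxes, and no box would reach 7.
By the pigeonhole principle, one more ball must land in a box that already has 6, giving it 7.
So 10 × 6 + 1 = 61 balls are required.

61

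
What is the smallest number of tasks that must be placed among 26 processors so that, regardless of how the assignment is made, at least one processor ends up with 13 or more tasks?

313

With 312 tasks one could put exactly 12 in each of the 26 processors, and no processor would reach 13.
One more task must land in a processor that already has 12, giving it 13.
So 26 × 12 + 1 = 313 tasks are required.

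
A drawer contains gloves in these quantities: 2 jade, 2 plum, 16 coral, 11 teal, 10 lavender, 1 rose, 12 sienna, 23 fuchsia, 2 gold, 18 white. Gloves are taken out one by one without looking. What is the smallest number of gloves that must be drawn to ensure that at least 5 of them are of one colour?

An adversary could hand out at most 4 gloves per colour (4 colours run out sooner): 2 + 2 + 4 + 4 + 4 + 1 + 4 + 4 + 2 + 4 = 31 gloves and still no colour has 5.
By the pigeonhole principle, one more glove lands in a colour already at 4, so 32 draws are enough and 31 are not.

32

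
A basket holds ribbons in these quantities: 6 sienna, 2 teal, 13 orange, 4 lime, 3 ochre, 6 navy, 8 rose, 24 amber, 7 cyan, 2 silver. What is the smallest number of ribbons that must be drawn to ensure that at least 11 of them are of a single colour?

59

Pigeonhole: the 10 colours are the holes; the ribbons drawn are the pigeons.
To avoid 11 of any one colour, the worst case takes at most 10 of each colour, or every ribbon of a colour that has fewer than 10.
That gives 6 + 2 + 10 + 4 + 3 + 6 + 8 + 10 + 7 + 2 = 58 ribbons with no colour reaching 11.
The next ribbon forces some colour to 11, so 58 + 1 = 59.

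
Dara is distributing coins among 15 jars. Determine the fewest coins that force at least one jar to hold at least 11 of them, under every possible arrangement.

151

With 150 coins one could put exactly 10 in each of the 15 jars, and no jar would reach 11.
By pigeonhole, one more coin must land in a jar that already has 10, giving it 11.
So 15 × 10 + 1 = 151 coins are required.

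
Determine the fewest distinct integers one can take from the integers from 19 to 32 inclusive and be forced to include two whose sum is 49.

A set avoiding the sum 49 can contain at most one of each pair {x, 49−x}, plus the 2 elements whose complement lies outside the range.
The integers 25, …, 32 (8 of them) are such a set: any two sum to at least 25+26 = 51 > 49.
By the pigeonhole principle, any 9th integer completes one of the 6 pairs, so 9 choices force a sum of 49.

9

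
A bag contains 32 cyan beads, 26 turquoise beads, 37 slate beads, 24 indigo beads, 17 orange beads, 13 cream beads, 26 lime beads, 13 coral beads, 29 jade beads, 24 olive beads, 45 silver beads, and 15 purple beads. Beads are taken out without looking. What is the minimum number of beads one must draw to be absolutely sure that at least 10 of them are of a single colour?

By the pigeonhole principle, put each drawn bead into a box by colour. The largest draw with every box below 10 takes min(count, 9) from each colour.
Σ min(cᵢ, 9) = 9 + 9 + 9 + 9 + 9 + 9 + 9 + 9 + 9 + 9 + 9 + 9 = 108.
Draw number 108 + 1 = 109 must push one box to 10.

109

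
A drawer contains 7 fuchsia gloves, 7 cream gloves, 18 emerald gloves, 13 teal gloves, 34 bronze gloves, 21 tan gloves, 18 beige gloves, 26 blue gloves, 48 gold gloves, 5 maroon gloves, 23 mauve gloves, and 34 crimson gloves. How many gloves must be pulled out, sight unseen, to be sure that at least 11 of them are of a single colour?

Pigeonhole: put each drawn glove into a box by colour. The largest draw with every box below 11 takes min(count, 10) from each colour; colours with fewer than 10 contribute all they have.
Σ min(cᵢ, 10) = 7 + 7 + 10 + 10 + 10 + 10 + 10 + 10 + 10 + 5 + 10 + 10 = 109.
Draw number 109 + 1 = 110 must push one box to 11.

110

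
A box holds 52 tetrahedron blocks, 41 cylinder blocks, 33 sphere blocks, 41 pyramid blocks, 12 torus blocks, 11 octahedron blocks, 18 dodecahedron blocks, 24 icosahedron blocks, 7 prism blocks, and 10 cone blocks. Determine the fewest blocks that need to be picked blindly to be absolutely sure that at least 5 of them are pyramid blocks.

213

In the worst case for collecting pyramid blocks, every non-pyramid block comes out first.
There are 52 + 41 + 33 + 12 + 11 + 18 + 24 + 7 + 10 = 208 non-pyramid blocks altogether.
After those, each further block must be pyramid, so 208 + 5 = 213 draws guarantee 5 pyramid blocks.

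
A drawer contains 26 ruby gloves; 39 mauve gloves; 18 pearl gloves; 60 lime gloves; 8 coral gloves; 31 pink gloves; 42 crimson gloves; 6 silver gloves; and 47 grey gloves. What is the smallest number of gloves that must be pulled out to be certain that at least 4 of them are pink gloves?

In the worst case for collecting pink gloves, every non-pink glove comes out first.
There are 26 + 39 + 18 + 60 + 8 + 42 + 6 + 47 = 246 non-pink gloves altogether.
After those, each further glove must be pink, so 246 + 4 = 250 draws guarantee 4 pink gloves.

250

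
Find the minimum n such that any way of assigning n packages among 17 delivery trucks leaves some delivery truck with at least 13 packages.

205

With 204 packages one could put exactly 12 in each of the 17 delivery trucks, and no delivery truck would reach 13.
One more package must land in a delivery truck that already has 12, giving it 13.
So 17 × 12 + 1 = 205 packages are required.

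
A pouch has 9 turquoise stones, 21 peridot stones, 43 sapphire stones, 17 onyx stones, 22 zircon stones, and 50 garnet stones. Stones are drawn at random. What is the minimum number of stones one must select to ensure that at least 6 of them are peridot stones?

147

In the worst case for collecting peridot stones, every non-peridot stone comes out first.
There are 9 + 43 + 17 + 22 + 50 = 141 non-peridot stones altogether.
After those, each further stone must be peridot, so 141 + 6 = 147 draws guarantee 6 peridot stones.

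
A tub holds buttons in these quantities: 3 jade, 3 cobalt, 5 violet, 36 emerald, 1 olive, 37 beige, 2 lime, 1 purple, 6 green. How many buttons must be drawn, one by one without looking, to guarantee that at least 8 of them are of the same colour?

36

Put each drawn button into a box by colour. The largest draw with every box below 8 takes min(count, 7) from each colour; colours with fewer than 7 contribute all they have.
Σ min(cᵢ, 7) = 3 + 3 + 5 + 7 + 1 + 7 + 2 + 1 + 6 = 35.
Draw number 35 + 1 = 36 must push one box to 8.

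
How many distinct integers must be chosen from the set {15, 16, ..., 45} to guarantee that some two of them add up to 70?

Group the elements by complementary pair {x, 70−x}: {25,45}, {26,44}, {27,43}, …, giving 10 two-element pairs, the single value 35 (it cannot pair with itself since the integers are distinct), and 10 integers whose partner 70−x falls outside [15,45].
Treating each of those 21 groups as a pigeonhole, one can pick one integer per group — 21 integers — with no two summing to 70.
The 22nd integer lands in an occupied pair, forcing a sum of 70.

22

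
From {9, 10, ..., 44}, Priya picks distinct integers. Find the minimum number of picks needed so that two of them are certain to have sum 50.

Two chosen integers sum to 50 exactly when both halves of some pair {x, 50−x} with 9 ≤ x ≤ 50−x ≤ 41 are chosen — 16 such pairs.
The remaining 4 elements (those with no distinct partner in range) can never complete a 50-sum, so the worst case takes all of them and one from each pair: 4 + 16 = 20.
The 21st integer has to be the second member of some pair, so 20 + 1 = 21.

21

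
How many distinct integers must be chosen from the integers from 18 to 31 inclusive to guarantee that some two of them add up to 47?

Group the elements by complementary pair {x, 47−x}: {18,29}, {19,28}, {20,27}, …, giving 6 two-element pairs and 2 integers whose partner 47−x falls outside [18,31].
Treating each of those 8 groups as a pigeonhole, one can pick one integer per group — 8 integers — with no two summing to 47.
The 9th integer lands in an occupied pair, forcing a sum of 47.

9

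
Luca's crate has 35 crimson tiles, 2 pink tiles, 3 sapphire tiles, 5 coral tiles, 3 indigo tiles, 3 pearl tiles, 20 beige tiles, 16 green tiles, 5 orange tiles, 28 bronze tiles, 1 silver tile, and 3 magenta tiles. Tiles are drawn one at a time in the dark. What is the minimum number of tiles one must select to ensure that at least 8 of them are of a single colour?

An adversary could hand out at most 7 tiles per colour (8 colours run out sooner): 7 + 2 + 3 + 5 + 3 + 3 + 7 + 7 + 5 + 7 + 1 + 3 = 53 tiles and still no colour has 8.
One more tile lands in a colour already at 7, so 54 draws are enough and 53 are not.

54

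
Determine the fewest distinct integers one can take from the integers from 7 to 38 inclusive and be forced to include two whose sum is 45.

17

Two chosen integers sum to 45 exactly when both halves of some pair {x, 45−x} with 7 ≤ x ≤ 45−x ≤ 38 are chosen — 16 such pairs.
Every element belongs to one of those pairs, so the worst case picks one from each: 16 integers.
The 17th integer has to be the second member of some pair, so 16 + 1 = 17.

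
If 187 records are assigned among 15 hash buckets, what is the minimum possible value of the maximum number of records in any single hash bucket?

The 15 hash buckets are the holes and the 187 records are the pigeons.
If every hash bucket held at most 12 records, the total would be at most 15 × 12 = 180, which is less than 187.
So some hash bucket holds at least ⌈187/15⌉ = 13 records.

13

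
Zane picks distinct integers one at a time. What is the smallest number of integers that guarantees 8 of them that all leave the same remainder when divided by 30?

211

By the pigeonhole principle, the 30 residue classes mod 30 are the pigeonholes.
With 210 integers one could put 7 in each residue class and have no class reach 8.
The 211th integer pushes some class to 8, so 30·7 + 1 = 211.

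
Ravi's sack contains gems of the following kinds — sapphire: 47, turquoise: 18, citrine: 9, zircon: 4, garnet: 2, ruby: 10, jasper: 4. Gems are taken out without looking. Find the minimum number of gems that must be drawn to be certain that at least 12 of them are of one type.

52

By pigeonhole, the 7 types are the holes; the gems drawn are the pigeons.
To avoid 12 of any one type, the worst case takes at most 11 of each type, or every gem of a type that has fewer than 11.
That gives 11 + 11 + 9 + 4 + 2 + 10 + 4 = 51 gems with no type reaching 12.
The next gem forces some type to 12, so 51 + 1 = 52.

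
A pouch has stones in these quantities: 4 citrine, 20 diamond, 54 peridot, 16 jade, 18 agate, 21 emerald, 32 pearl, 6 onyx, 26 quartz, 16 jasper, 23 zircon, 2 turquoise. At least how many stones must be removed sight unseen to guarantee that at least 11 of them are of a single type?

103

An adversary could hand out at most 10 stones per type (citrine, onyx, turquoise run out sooner): 4 + 10 + 10 + 10 + 10 + 10 + 10 + 6 + 10 + 10 + 10 + 2 = 102 stones and still no type has 11.
By pigeonhole, one more stone lands in a type already at 10, so 103 draws are enough and 102 are not.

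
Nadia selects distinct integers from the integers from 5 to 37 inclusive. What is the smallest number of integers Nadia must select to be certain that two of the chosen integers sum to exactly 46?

A set avoiding the sum 46 can contain at most one of each pair {x, 46−x}, plus the 5 elements whose complement lies outside the range or equal to its own complement.
The integers 5, …, 23 (19 of them) are such a set: any two sum to at least 5+6 = 11 and at most 22+23 = 45 < 46.
Pigeonhole: any 20th integer completes one of the 14 pairs, so 20 choices force a sum of 46.

20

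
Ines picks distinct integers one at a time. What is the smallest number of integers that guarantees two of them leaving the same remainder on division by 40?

By pigeonhole, the 40 residue classes mod 40 are the pigeonholes.
With 40 integers one could put 1 in each residue class and have no class reach 2.
The 41st integer pushes some class to 2, so 40·1 + 1 = 41.

41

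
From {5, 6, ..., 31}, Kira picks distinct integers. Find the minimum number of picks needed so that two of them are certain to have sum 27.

19

A set avoiding the sum 27 can contain at most one of each pair {x, 27−x}, plus the 9 elements whose complement lies outside the range.
The integers 14, …, 31 (18 of them) are such a set: any two sum to at least 14+15 = 29 > 27.
Any 19th integer completes one of the 9 pairs, so 19 choices force a sum of 27.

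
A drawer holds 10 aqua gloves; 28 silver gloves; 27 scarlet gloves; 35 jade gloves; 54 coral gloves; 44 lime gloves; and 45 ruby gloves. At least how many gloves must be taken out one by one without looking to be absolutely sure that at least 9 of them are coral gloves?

In the worst case for collecting coral gloves, every non-coral glove comes out first.
There are 10 + 28 + 27 + 35 + 44 + 45 = 189 non-coral gloves altogether.
After those, each further glove must be coral, so 189 + 9 = 198 draws guarantee 9 coral gloves.

198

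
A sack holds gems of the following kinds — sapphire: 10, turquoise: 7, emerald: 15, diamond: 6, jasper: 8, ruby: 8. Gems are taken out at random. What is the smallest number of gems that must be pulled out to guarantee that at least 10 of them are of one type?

48

An adversary could hand out at most 9 gems per type (4 types run out sooner): 9 + 7 + 9 + 6 + 8 + 8 = 47 gems and still no type has 10.
One more gem lands in a type already at 9, so 48 draws are enough and 47 are not.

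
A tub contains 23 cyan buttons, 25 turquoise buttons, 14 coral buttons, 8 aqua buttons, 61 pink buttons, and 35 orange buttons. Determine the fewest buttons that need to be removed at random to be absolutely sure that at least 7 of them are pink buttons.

112

In the worst case for collecting pink buttons, every non-pink button comes out first.
There are 23 + 25 + 14 + 8 + 35 = 105 non-pink buttons altogether.
After those, each further button must be pink, so 105 + 7 = 112 draws guarantee 7 pink buttons.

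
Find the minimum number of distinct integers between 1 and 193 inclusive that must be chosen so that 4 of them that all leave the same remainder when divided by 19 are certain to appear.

By pigeonhole, the 19 residue classes mod 19 are the pigeonholes.
With 57 integers one could put 3 in each residue class and have no class reach 4.
The 58th integer pushes some class to 4, so 19·3 + 1 = 58.

58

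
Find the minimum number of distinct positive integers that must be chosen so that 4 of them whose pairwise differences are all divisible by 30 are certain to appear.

Integers whose pairwise differences are multiples of 30 are exactly those sharing a remainder mod 30. By the pigeonhole principle, the 30 residue classes mod 30 are the pigeonholes.
With 90 integers one could put 3 in each residue class and have no class reach 4.
The 91st integer pushes some class to 4, so 30·3 + 1 = 91.

91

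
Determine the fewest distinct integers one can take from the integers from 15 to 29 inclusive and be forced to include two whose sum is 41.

Group the elements by complementary pair {x, 41−x}: {15,26}, {16,25}, {17,24}, …, giving 6 two-element pairs and 3 integers whose partner 41−x falls outside [15,29].
By the pigeonhole principle, treating each of those 9 groups as a pigeonhole, one can pick one integer per group — 9 integers — with no two summing to 41.
The 10th integer lands in an occupied pair, forcing a sum of 41.

10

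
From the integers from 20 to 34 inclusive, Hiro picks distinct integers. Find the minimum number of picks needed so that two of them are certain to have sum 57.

Group the elements by complementary pair {x, 57−x}: {23,34}, {24,33}, {25,32}, …, giving 6 two-element pairs and 3 integers whose partner 57−x falls outside [20,34].
Pigeonhole: treating each of those 9 groups as a pigeonhole, one can pick one integer per group — 9 integers — with no two summing to 57.
The 10th integer lands in an occupied pair, forcing a sum of 57.

10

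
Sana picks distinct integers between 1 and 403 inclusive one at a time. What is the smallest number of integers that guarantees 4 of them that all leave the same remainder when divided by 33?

By the pigeonhole principle, the 33 residue classes mod 33 are the pigeonholes.
With 99 integers one could put 3 in each residue class and have no class reach 4.
The 100th integer pushes some class to 4, so 33·3 + 1 = 100.

100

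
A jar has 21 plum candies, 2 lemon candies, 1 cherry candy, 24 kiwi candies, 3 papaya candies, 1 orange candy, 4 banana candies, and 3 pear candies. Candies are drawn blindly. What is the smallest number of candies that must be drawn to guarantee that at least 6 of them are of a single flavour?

Pigeonhole: the 8 flavours are the holes; the candies drawn are the pigeons.
To avoid 6 of any one flavour, the worst case takes at most 5 of each flavour, or every candy of a flavour that has fewer than 5.
That gives 5 + 2 + 1 + 5 + 3 + 1 + 4 + 3 = 24 candies with no flavour reaching 6.
The next candy forces some flavour to 6, so 24 + 1 = 25.

25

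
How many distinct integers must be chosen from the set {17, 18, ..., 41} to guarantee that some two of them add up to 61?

Two chosen integers sum to 61 exactly when both halves of some pair {x, 61−x} with 20 ≤ x ≤ 61−x ≤ 41 are chosen — 11 such pairs.
The remaining 3 elements (those with no distinct partner in range) can never complete a 61-sum, so the worst case takes all of them and one from each pair: 3 + 11 = 14.
By pigeonhole, the 15th integer has to be the second member of some pair, so 14 + 1 = 15.

15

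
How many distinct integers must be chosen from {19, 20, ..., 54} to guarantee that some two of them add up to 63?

A set avoiding the sum 63 can contain at most one of each pair {x, 63−x}, plus the 10 elements whose complement lies outside the range.
The integers 32, …, 54 (23 of them) are such a set: any two sum to at least 32+33 = 65 > 63.
Any 24th integer completes one of the 13 pairs, so 24 choices force a sum of 63.

24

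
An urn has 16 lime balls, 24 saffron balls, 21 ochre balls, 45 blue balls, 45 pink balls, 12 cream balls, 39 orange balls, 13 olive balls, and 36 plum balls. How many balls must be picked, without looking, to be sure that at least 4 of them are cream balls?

243

In the worst case for collecting cream balls, every non-cream ball comes out first.
There are 16 + 24 + 21 + 45 + 45 + 39 + 13 + 36 = 239 non-cream balls altogether.
After those, each further ball must be cream, so 239 + 4 = 243 draws guarantee 4 cream balls.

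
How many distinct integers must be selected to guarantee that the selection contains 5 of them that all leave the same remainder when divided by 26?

The 26 residue classes mod 26 are the pigeonholes.
With 104 integers one could put 4 in each residue class and have no class reach 5.
The 105th integer pushes some class to 5, so 26·4 + 1 = 105.

105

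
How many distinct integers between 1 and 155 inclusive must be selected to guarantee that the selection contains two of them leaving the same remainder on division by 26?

27

By pigeonhole, the 26 residue classes mod 26 are the pigeonholes.
With 26 integers one could put 1 in each residue class and have no class reach 2.
The 27th integer pushes some class to 2, so 26·1 + 1 = 27.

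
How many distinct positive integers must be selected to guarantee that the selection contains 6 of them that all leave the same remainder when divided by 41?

By pigeonhole, the 41 residue classes mod 41 are the pigeonholes.
With 205 integers one could put 5 in each residue class and have no class reach 6.
The 206th integer pushes some class to 6, so 41·5 + 1 = 206.

206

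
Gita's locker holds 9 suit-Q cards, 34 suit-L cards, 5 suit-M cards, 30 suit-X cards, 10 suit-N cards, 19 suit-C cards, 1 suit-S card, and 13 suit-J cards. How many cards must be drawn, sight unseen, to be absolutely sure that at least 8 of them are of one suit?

49

An adversary could hand out at most 7 cards per suit (suit-M, suit-S run out sooner): 7 + 7 + 5 + 7 + 7 + 7 + 1 + 7 = 48 cards and still no suit has 8.
One more card lands in a suit already at 7, so 49 draws are enough and 48 are not.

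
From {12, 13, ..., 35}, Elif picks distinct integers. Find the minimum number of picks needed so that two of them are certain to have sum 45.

14

A set avoiding the sum 45 can contain at most one of each pair {x, 45−x}, plus the 2 elements whose complement lies outside the range.
The integers 23, …, 35 (13 of them) are such a set: any two sum to at least 23+24 = 47 > 45.
By pigeonhole, any 14th integer completes one of the 11 pairs, so 14 choices force a sum of 45.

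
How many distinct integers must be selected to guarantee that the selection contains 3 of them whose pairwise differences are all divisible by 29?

59

Integers whose pairwise differences are multiples of 29 are exactly those sharing a remainder mod 29. By pigeonhole, the 29 residue classes mod 29 are the pigeonholes.
With 58 integers one could put 2 in each residue class and have no class reach 3.
The 59th integer pushes some class to 3, so 29·2 + 1 = 59.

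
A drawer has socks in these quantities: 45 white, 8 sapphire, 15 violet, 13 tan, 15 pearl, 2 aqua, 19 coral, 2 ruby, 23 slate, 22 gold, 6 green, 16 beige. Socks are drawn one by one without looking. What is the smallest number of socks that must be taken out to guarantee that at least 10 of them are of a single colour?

An adversary could hand out at most 9 socks per colour (4 colours run out sooner): 9 + 8 + 9 + 9 + 9 + 2 + 9 + 2 + 9 + 9 + 6 + 9 = 90 socks and still no colour has 10.
One more sock lands in a colour already at 9, so 91 draws are enough and 90 are not.

91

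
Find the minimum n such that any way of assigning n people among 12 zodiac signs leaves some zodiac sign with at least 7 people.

73

With 72 people one could put exactly 6 in each of the 12 zodiac signs, and no zodiac sign would reach 7.
By pigeonhole, one more person must land in a zodiac sign that already has 6, giving it 7.
So 12 × 6 + 1 = 73 people are required.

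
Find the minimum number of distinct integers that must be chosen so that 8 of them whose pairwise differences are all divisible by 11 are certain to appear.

Integers whose pairwise differences are multiples of 11 are exactly those sharing a remainder mod 11. The 11 residue classes mod 11 are the pigeonholes.
With 77 integers one could put 7 in each residue class and have no class reach 8.
The 78th integer pushes some class to 8, so 11·7 + 1 = 78.

78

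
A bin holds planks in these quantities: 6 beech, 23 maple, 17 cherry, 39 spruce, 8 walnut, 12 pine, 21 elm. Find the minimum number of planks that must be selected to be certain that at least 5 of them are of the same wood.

Pigeonhole: put each drawn plank into a box by wood. The largest draw with every box below 5 takes min(count, 4) from each wood.
Σ min(cᵢ, 4) = 4 + 4 + 4 + 4 + 4 + 4 + 4 = 28.
Draw number 28 + 1 = 29 must push one box to 5.

29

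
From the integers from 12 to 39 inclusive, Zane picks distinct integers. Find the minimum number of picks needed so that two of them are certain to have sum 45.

18

Group the elements by complementary pair {x, 45−x}: {12,33}, {13,32}, {14,31}, …, giving 11 two-element pairs and 6 integers whose partner 45−x falls outside [12,39].
By the pigeonhole principle, treating each of those 17 groups as a pigeonhole, one can pick one integer per group — 17 integers — with no two summing to 45.
The 18th integer lands in an occupied pair, forcing a sum of 45.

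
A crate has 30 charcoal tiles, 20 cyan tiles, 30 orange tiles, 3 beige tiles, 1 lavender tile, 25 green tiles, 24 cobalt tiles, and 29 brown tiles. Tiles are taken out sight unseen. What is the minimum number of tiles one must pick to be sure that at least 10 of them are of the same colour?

59

Pigeonhole: the 8 colours are the holes; the tiles drawn are the pigeons.
To avoid 10 of any one colour, the worst case takes at most 9 of each colour, or every tile of a colour that has fewer than 9.
That gives 9 + 9 + 9 + 3 + 1 + 9 + 9 + 9 = 58 tiles with no colour reaching 10.
The next tile forces some colour to 10, so 58 + 1 = 59.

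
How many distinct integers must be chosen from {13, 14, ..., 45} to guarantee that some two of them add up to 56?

19

Group the elements by complementary pair {x, 56−x}: {13,43}, {14,42}, {15,41}, …, giving 15 two-element pairs; the single value 28 (it cannot pair with itself since the integers are distinct); and 2 integers whose partner 56−x falls outside [13,45].
By pigeonhole, treating each of those 18 groups as a pigeonhole, one can pick one integer per group — 18 integers — with no two summing to 56.
The 19th integer lands in an occupied pair, forcing a sum of 56.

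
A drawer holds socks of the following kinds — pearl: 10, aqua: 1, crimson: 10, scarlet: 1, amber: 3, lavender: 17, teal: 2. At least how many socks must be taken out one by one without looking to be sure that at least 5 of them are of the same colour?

Put each drawn sock into a box by colour. The largest draw with every box below 5 takes min(count, 4) from each colour; colours with fewer than 4 contribute all they have.
Σ min(cᵢ, 4) = 4 + 1 + 4 + 1 + 3 + 4 + 2 = 19.
Draw number 19 + 1 = 20 must push one box to 5.

20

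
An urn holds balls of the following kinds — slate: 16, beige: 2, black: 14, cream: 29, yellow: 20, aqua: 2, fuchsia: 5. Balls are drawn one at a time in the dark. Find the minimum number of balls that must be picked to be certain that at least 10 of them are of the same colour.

46

Put each drawn ball into a box by colour. The largest draw with every box below 10 takes min(count, 9) from each colour; colours with fewer than 9 contribute all they have.
Σ min(cᵢ, 9) = 9 + 2 + 9 + 9 + 9 + 2 + 5 = 45.
Draw number 45 + 1 = 46 must push one box to 10.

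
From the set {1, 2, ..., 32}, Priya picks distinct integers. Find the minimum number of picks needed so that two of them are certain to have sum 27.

Two chosen integers sum to 27 exactly when both halves of some pair {x, 27−x} with 1 ≤ x ≤ 27−x ≤ 26 are chosen — 13 such pairs.
The remaining 6 elements (those with no distinct partner in range) can never complete a 27-sum, so the worst case takes all of them and one from each pair: 6 + 13 = 19.
The 20th integer has to be the second member of some pair, so 19 + 1 = 20.

20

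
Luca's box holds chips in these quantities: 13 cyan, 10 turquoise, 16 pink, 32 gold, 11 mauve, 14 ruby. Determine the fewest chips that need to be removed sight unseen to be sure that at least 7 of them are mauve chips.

In the worst case for collecting mauve chips, every non-mauve chip comes out first.
There are 13 + 10 + 16 + 32 + 14 = 85 non-mauve chips altogether.
After those, each further chip must be mauve, so 85 + 7 = 92 draws guarantee 7 mauve chips.

92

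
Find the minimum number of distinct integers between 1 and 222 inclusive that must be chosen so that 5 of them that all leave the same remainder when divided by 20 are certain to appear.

By pigeonhole, the 20 residue classes mod 20 are the pigeonholes.
With 80 integers one could put 4 in each residue class and have no class reach 5.
The 81st integer pushes some class to 5, so 20·4 + 1 = 81.

81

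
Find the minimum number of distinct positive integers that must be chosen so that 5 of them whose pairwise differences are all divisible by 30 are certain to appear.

Integers whose pairwise differences are multiples of 30 are exactly those sharing a remainder mod 30. The 30 residue classes mod 30 are the pigeonholes.
With 120 integers one could put 4 in each residue class and have no class reach 5.
The 121st integer pushes some class to 5, so 30·4 + 1 = 121.

121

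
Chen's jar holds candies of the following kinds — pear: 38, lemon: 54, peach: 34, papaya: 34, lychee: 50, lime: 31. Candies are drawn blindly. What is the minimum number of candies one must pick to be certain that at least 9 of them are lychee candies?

In the worst case for collecting lychee candies, every non-lychee candy comes out first.
There are 38 + 54 + 34 + 34 + 31 = 191 non-lychee candies altogether.
After those, each further candy must be lychee, so 191 + 9 = 200 draws guarantee 9 lychee candies.

200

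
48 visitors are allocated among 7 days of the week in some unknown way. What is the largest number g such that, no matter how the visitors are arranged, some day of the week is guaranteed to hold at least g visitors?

7

By the pigeonhole principle, the 7 days of the week are the holes and the 48 visitors are the pigeons.
If every day of the week held at most 6 visitors, the total would be at most 7 × 6 = 42, which is less than 48.
So some day of the week holds at least ⌈48/7⌉ = 7 visitors.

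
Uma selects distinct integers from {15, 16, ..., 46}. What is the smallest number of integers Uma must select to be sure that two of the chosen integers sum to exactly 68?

21

Group the elements by complementary pair {x, 68−x}: {22,46}, {23,45}, {24,44}, …, giving 12 two-element pairs; the single value 34 (it cannot pair with itself since the integers are distinct); and 7 integers whose partner 68−x falls outside [15,46].
Treating each of those 20 groups as a pigeonhole, one can pick one integer per group — 20 integers — with no two summing to 68.
The 21st integer lands in an occupied pair, forcing a sum of 68.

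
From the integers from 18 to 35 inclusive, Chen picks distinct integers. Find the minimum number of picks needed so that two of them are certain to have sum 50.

Group the elements by complementary pair {x, 50−x}: {18,32}, {19,31}, {20,30}, …, giving 7 two-element pairs; the single value 25 (it cannot pair with itself since the integers are distinct); and 3 integers whose partner 50−x falls outside [18,35].
By the pigeonhole principle, treating each of those 11 groups as a pigeonhole, one can pick one integer per group — 11 integers — with no two summing to 50.
The 12th integer lands in an occupied pair, forcing a sum of 50.

12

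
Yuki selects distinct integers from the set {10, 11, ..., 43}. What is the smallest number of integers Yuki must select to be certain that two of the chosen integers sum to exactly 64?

24

A set avoiding the sum 64 can contain at most one of each pair {x, 64−x}, plus the 12 elements whose complement lies outside the range or equal to its own complement.
The integers 10, …, 32 (23 of them) are such a set: any two sum to at least 10+11 = 21 and at most 31+32 = 63 < 64.
Any 24th integer completes one of the 11 pairs, so 24 choices force a sum of 64.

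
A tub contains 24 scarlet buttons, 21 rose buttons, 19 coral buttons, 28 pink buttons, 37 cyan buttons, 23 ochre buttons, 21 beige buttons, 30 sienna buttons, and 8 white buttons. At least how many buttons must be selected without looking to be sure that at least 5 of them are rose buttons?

195

In the worst case for collecting rose buttons, every non-rose button comes out first.
There are 24 + 19 + 28 + 37 + 23 + 21 + 30 + 8 = 190 non-rose buttons altogether.
After those, each further button must be rose, so 190 + 5 = 195 draws guarantee 5 rose buttons.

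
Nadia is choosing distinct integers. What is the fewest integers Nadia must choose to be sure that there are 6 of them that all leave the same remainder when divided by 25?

By pigeonhole, the 25 residue classes mod 25 are the pigeonholes.
With 125 integers one could put 5 in each residue class and have no class reach 6.
The 126th integer pushes some class to 6, so 25·5 + 1 = 126.

126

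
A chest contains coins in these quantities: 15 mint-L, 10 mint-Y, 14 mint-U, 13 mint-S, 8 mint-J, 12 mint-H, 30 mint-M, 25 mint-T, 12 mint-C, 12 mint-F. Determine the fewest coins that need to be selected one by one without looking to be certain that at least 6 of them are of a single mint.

51

By pigeonhole, put each drawn coin into a box by mint. The largest draw with every box below 6 takes min(count, 5) from each mint.
Σ min(cᵢ, 5) = 5 + 5 + 5 + 5 + 5 + 5 + 5 + 5 + 5 + 5 = 50.
Draw number 50 + 1 = 51 must push one box to 6.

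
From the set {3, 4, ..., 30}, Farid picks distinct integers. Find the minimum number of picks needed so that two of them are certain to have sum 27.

18

Group the elements by complementary pair {x, 27−x}: {3,24}, {4,23}, {5,22}, …, giving 11 two-element pairs and 6 integers whose partner 27−x falls outside [3,30].
By the pigeonhole principle, treating each of those 17 groups as a pigeonhole, one can pick one integer per group — 17 integers — with no two summing to 27.
The 18th integer lands in an occupied pair, forcing a sum of 27.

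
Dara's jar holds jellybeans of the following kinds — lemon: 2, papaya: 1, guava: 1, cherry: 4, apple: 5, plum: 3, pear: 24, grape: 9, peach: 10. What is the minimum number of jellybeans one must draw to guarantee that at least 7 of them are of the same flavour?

By the pigeonhole principle, put each drawn jellybean into a box by flavour. The largest draw with every box below 7 takes min(count, 6) from each flavour; flavours with fewer than 6 contribute all they have.
Σ min(cᵢ, 6) = 2 + 1 + 1 + 4 + 5 + 3 + 6 + 6 + 6 = 34.
Draw number 34 + 1 = 35 must push one box to 7.

35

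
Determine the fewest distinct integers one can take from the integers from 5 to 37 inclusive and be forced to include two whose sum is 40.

19

Group the elements by complementary pair {x, 40−x}: {5,35}, {6,34}, {7,33}, …, giving 15 two-element pairs; the single value 20 (it cannot pair with itself since the integers are distinct); and 2 integers whose partner 40−x falls outside [5,37].
Pigeonhole: treating each of those 18 groups as a pigeonhole, one can pick one integer per group — 18 integers — with no two summing to 40.
The 19th integer lands in an occupied pair, forcing a sum of 40.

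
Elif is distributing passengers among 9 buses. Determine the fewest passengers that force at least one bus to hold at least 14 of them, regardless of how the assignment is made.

With 117 passengers one could put exactly 13 in each of the 9 buses, and no bus would reach 14.
One more passenger must land in a bus that already has 13, giving it 14.
So 9 × 13 + 1 = 118 passengers are required.

118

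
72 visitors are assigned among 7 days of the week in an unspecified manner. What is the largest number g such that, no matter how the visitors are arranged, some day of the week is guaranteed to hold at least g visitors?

11

By pigeonhole, the 7 days of the week are the holes and the 72 visitors are the pigeons.
If every day of the week held at most 10 visitors, the total would be at most 7 × 10 = 70, which is less than 72.
So some day of the week holds at least ⌈72/7⌉ = 11 visitors.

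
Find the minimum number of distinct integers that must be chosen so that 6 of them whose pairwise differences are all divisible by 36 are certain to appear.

Integers whose pairwise differences are multiples of 36 are exactly those sharing a remainder mod 36. Pigeonhole: the 36 residue classes mod 36 are the pigeonholes.
With 180 integers one could put 5 in each residue class and have no class reach 6.
The 181st integer pushes some class to 6, so 36·5 + 1 = 181.

181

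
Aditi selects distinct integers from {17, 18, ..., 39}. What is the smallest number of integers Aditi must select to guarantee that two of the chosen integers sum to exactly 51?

15

Two chosen integers sum to 51 exactly when both halves of some pair {x, 51−x} with 17 ≤ x ≤ 51−x ≤ 34 are chosen — 9 such pairs.
The remaining 5 elements (those with no distinct partner in range) can never complete a 51-sum, so the worst case takes all of them and one from each pair: 5 + 9 = 14.
The 15th integer has to be the second member of some pair, so 14 + 1 = 15.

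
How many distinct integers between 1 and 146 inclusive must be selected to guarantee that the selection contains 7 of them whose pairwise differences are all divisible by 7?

Integers whose pairwise differences are multiples of 7 are exactly those sharing a remainder mod 7. The 7 residue classes mod 7 are the pigeonholes.
With 42 integers one could put 6 in each residue class and have no class reach 7.
The 43rd integer pushes some class to 7, so 7·6 + 1 = 43.

43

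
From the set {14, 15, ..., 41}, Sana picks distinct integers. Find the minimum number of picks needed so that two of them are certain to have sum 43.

21

A set avoiding the sum 43 can contain at most one of each pair {x, 43−x}, plus the 12 elements whose complement lies outside the range.
The integers 22, …, 41 (20 of them) are such a set: any two sum to at least 22+23 = 45 > 43.
Any 21st integer completes one of the 8 pairs, so 21 choices force a sum of 43.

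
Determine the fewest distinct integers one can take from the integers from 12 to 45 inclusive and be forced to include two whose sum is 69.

24

Group the elements by complementary pair {x, 69−x}: {24,45}, {25,44}, {26,43}, …, giving 11 two-element pairs and 12 integers whose partner 69−x falls outside [12,45].
Treating each of those 23 groups as a pigeonhole, one can pick one integer per group — 23 integers — with no two summing to 69.
The 24th integer lands in an occupied pair, forcing a sum of 69.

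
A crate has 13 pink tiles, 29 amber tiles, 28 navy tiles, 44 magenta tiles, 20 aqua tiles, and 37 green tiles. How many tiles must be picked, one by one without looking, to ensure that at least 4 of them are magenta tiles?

131

In the worst case for collecting magenta tiles, every non-magenta tile comes out first.
There are 13 + 29 + 28 + 20 + 37 = 127 non-magenta tiles altogether.
After those, each further tile must be magenta, so 127 + 4 = 131 draws guarantee 4 magenta tiles.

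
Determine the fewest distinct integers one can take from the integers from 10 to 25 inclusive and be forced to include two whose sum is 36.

Two chosen integers sum to 36 exactly when both halves of some pair {x, 36−x} with 11 ≤ x ≤ 36−x ≤ 25 are chosen — 7 such pairs.
The remaining 2 elements (those with no distinct partner in range) can never complete a 36-sum, so the worst case takes all of them and one from each pair: 2 + 7 = 9.
Pigeonhole: the 10th integer has to be the second member of some pair, so 9 + 1 = 10.

10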